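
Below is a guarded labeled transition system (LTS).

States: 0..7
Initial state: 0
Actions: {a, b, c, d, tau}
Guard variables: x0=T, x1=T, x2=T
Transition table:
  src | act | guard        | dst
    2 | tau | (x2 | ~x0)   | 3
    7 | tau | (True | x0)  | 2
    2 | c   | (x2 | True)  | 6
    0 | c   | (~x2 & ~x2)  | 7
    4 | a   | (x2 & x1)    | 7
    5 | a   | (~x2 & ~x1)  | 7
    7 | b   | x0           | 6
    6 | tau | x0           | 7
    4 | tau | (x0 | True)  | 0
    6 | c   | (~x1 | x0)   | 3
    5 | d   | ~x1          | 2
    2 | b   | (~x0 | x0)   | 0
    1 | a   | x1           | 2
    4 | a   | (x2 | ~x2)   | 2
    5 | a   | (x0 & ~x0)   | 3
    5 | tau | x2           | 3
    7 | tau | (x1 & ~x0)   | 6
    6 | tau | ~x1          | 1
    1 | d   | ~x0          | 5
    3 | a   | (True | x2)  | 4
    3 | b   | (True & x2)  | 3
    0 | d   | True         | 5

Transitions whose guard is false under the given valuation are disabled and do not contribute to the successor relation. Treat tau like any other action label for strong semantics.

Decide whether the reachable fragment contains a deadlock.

Answer: DEADLOCK-FREE

Working:
R = {0,2,3,4,5,6,7}
  0: d→5  [1 exit(s)]
  2: b→0  c→6  tau→3  [3 exit(s)]
  3: a→4  b→3  [2 exit(s)]
  4: a→2  a→7  tau→0  [3 exit(s)]
  5: tau→3  [1 exit(s)]
  6: c→3  tau→7  [2 exit(s)]
  7: b→6  tau→2  [2 exit(s)]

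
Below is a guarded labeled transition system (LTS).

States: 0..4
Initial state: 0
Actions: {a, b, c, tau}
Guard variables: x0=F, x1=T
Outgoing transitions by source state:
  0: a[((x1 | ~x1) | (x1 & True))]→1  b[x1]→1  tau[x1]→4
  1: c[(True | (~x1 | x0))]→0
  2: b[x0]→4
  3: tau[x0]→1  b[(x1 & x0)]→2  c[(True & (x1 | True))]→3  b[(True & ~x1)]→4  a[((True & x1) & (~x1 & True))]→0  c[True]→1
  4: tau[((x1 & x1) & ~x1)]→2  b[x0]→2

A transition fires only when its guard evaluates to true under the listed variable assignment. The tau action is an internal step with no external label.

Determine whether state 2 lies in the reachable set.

Guard filter leaves 6 enabled edge(s).
L0 = {0}
L1 = {1,4}  cumulative {0,1,4}
Reachable = {0,1,4}

Answer: UNREACHABLE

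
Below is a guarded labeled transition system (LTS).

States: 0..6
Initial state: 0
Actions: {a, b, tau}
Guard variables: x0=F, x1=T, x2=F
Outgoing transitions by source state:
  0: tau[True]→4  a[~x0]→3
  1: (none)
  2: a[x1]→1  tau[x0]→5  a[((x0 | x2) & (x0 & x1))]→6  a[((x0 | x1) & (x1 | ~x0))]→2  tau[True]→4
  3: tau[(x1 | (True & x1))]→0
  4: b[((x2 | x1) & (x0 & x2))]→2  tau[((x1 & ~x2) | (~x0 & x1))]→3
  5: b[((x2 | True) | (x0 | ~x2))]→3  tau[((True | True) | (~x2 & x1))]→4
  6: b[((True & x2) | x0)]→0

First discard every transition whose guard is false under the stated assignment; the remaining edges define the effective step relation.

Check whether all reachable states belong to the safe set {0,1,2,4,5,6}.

Answer: INVARIANT VIOLATED at state 3

Working:
Safe = {0,1,2,4,5,6}
Reach set: {0,3,4}
  0: safe
  3: VIOLATES
  4: safe
counterexample path to 3: a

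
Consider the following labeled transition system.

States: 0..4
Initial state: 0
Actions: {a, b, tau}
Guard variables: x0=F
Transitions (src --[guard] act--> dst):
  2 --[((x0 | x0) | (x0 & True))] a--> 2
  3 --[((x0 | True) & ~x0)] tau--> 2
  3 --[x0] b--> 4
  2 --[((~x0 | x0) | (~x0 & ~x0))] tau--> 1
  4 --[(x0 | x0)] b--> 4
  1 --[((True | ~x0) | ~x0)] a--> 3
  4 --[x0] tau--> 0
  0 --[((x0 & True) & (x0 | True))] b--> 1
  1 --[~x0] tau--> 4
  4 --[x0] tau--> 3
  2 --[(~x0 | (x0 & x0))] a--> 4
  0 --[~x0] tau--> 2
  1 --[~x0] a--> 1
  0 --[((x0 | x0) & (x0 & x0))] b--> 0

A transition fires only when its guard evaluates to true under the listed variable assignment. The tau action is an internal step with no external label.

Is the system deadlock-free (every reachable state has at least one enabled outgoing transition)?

Answer: DEADLOCK at state 4

Analysis:
Reachable = {0,1,2,3,4}
  0: tau→2  [1 exit(s)]
  1: a→1  a→3  tau→4  [3 exit(s)]
  2: a→4  tau→1  [2 exit(s)]
  3: tau→2  [1 exit(s)]
  4: ∅  [no exit]
trace reaching 4: tau·a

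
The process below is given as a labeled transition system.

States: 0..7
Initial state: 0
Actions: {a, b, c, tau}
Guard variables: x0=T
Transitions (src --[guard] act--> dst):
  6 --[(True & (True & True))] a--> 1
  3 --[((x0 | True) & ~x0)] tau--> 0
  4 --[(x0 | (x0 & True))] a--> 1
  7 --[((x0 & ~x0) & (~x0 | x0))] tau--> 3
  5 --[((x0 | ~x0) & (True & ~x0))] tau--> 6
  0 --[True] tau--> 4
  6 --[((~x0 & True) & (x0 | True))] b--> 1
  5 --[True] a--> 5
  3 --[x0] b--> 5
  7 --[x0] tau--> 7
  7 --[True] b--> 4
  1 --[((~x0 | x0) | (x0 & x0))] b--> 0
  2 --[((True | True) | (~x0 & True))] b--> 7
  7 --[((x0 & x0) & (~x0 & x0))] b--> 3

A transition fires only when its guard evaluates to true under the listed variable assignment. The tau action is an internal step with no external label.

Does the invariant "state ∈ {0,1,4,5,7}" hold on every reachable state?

Answer: INVARIANT HOLDS

Working:
Allowed set {0,1,4,5,7}
R = {0,1,4}
  0: safe
  1: safe
  4: safe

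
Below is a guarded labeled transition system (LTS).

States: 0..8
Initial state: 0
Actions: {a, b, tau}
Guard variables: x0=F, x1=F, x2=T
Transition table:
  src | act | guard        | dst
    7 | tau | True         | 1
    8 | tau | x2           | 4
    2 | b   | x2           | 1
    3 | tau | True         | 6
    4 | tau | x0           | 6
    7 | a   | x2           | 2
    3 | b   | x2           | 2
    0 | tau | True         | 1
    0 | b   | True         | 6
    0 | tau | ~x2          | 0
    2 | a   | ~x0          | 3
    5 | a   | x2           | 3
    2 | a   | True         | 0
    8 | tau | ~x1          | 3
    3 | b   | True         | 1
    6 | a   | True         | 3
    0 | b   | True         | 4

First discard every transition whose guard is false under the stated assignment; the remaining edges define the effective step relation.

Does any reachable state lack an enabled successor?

Answer: DEADLOCK at state 1

Trace:
Reach set: {0,1,2,3,4,6}
  0: b→4  b→6  tau→1  [3 exit(s)]
  1: ∅  [deadlock]
  2: a→0  a→3  b→1  [3 exit(s)]
  3: b→1  b→2  tau→6  [3 exit(s)]
  4: ∅  [deadlock]
  6: a→3  [1 exit(s)]
witness 1: tau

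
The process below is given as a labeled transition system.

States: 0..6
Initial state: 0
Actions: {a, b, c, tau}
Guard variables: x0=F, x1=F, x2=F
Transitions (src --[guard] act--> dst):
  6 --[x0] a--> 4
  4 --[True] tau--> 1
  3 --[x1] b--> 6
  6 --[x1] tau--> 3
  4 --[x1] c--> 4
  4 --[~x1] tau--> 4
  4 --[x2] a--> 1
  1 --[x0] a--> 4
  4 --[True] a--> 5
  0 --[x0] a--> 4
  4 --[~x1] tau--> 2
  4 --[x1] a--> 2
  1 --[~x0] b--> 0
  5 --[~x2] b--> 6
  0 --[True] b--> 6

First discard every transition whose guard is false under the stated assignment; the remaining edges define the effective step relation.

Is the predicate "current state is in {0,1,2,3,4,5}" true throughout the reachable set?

Inv-set: {0,1,2,3,4,5}
Reach set: {0,6}
  0: ok
  6: outside
witness against invariant: b → 6

Answer: INVARIANT VIOLATED at state 6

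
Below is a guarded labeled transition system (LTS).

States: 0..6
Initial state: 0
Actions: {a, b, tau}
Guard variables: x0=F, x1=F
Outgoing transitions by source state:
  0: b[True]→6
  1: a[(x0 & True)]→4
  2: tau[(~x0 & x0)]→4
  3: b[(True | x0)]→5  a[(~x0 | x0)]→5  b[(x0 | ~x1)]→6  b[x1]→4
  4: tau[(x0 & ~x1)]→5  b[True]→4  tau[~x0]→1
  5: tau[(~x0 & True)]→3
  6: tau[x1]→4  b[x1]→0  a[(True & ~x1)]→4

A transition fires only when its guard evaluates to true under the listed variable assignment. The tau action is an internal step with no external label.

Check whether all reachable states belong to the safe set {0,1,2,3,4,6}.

Allowed set {0,1,2,3,4,6}
Reachable = {0,1,4,6}
  0: ✓
  1: ✓
  4: ✓
  6: ✓

Answer: INVARIANT HOLDS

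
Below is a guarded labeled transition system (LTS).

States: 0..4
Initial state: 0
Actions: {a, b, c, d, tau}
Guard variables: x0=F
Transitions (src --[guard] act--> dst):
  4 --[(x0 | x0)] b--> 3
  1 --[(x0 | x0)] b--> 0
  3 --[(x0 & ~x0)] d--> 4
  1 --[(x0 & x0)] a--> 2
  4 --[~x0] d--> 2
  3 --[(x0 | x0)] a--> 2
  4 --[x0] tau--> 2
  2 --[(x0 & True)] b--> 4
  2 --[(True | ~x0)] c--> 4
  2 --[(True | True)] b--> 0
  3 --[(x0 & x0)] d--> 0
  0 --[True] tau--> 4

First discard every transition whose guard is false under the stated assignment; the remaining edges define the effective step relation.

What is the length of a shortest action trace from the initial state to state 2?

Breadth-first toward 2:
  depth 0: {0}
  depth 1: {4}
  depth 2: {2}
first hit 2 at d=2 via tau·d

Answer: 2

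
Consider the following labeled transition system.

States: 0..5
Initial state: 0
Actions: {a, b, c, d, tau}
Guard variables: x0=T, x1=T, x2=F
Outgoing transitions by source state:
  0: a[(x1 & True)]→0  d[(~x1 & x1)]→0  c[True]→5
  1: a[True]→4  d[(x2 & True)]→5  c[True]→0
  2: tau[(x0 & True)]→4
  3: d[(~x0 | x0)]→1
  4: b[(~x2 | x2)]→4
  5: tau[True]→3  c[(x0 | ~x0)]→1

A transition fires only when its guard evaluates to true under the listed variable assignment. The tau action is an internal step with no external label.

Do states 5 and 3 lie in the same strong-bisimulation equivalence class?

Answer: NOT BISIMILAR

Trace:
Refine partition for ~:
  round 0: {{0,1,2,3,4,5}}
  round 1: {{0,1},{2},{3},{4},{5}}
  round 2: {{0},{1},{2},{3},{4},{5}}
Fixed point at round 3; 6 class(es).
5∈{5}, 3∈{3}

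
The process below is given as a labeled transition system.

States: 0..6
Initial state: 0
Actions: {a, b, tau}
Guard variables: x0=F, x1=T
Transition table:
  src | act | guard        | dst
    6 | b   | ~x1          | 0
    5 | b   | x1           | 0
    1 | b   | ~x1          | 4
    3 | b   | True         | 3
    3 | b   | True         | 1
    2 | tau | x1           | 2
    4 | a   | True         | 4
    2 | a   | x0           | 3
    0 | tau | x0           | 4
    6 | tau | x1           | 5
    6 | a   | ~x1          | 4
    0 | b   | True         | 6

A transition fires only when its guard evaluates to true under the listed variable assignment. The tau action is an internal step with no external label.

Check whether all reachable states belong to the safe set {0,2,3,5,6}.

Allowed set {0,2,3,5,6}
Reach set: {0,5,6}
  0: safe
  5: safe
  6: safe

Answer: INVARIANT HOLDS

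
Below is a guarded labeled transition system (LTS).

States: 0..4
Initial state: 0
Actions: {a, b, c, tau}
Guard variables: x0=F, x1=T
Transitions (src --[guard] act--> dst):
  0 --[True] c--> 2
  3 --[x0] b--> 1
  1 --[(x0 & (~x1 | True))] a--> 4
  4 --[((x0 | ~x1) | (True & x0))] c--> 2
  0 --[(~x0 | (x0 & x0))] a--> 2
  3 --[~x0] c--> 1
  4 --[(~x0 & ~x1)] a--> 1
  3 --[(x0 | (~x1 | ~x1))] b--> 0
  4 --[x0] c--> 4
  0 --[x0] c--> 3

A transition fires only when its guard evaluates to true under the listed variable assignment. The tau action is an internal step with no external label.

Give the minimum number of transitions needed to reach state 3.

BFS to 3:
  depth 0: {0}
  depth 1: {2}
3 never appears.

Answer: UNREACHABLE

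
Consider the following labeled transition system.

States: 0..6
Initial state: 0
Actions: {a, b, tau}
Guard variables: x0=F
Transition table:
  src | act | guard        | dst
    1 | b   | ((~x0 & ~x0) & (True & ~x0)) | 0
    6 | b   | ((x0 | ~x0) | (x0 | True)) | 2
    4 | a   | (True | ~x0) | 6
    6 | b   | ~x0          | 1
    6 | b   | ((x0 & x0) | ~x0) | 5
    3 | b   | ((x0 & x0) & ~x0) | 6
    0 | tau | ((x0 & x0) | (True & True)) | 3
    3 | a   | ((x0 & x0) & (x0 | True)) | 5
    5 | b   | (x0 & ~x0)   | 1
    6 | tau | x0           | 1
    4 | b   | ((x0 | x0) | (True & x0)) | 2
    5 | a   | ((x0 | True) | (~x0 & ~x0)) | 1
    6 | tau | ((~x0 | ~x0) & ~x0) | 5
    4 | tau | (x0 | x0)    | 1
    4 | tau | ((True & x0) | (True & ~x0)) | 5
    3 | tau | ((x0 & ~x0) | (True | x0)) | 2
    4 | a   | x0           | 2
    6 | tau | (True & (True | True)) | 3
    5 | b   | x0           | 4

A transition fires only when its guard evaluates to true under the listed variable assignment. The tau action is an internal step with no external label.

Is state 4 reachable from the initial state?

After dropping false guards: 11 live edges.
L0 = {0}
L1 = {3}  total {0,3}
L2 = {2}  total {0,2,3}
Reachable = {0,2,3}

Answer: UNREACHABLE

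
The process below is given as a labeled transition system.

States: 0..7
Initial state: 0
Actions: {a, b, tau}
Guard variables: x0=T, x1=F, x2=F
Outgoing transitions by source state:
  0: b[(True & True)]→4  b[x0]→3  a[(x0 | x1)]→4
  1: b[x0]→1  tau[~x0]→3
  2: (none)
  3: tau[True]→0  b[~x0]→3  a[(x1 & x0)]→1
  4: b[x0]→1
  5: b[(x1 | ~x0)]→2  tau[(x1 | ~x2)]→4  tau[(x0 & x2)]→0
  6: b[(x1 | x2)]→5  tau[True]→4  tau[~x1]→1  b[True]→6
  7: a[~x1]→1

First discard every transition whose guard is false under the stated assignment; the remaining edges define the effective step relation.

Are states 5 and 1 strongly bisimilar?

Refine partition for ~:
  round 0: {{0,1,2,3,4,5,6,7}}
  round 1: {{0},{1,4},{2},{3,5},{6},{7}}
  round 2: {{0},{1,4},{2},{3},{5},{6},{7}}
stable after 3 split(s): 7 block(s)
5∈{5}, 1∈{1,4}

Answer: NOT BISIMILAR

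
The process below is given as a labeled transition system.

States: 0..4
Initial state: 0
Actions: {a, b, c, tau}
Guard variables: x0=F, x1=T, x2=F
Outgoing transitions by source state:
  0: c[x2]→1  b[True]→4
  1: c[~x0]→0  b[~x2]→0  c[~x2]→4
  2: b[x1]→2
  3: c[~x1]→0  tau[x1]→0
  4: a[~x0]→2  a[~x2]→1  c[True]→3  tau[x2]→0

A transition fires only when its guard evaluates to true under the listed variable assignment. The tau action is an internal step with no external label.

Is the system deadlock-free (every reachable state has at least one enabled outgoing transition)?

Answer: DEADLOCK-FREE

Working:
Reach set: {0,1,2,3,4}
  0: b→4  [1 exit(s)]
  1: b→0  c→0  c→4  [3 exit(s)]
  2: b→2  [1 exit(s)]
  3: tau→0  [1 exit(s)]
  4: a→1  a→2  c→3  [3 exit(s)]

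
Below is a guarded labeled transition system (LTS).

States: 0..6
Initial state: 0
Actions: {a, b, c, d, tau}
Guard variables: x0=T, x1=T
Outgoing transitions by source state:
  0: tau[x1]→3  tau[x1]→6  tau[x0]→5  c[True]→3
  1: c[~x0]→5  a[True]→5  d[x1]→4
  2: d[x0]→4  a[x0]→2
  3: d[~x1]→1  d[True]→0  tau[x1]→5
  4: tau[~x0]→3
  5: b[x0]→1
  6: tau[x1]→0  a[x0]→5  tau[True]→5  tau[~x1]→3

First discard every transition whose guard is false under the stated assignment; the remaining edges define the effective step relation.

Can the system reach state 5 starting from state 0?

14 transition(s) survive guard evaluation.
Layer 0: {0}
Layer 1: {3,5,6}  total {0,3,5,6}
Layer 2: {1}  total {0,1,3,5,6}
Layer 3: {4}  total {0,1,3,4,5,6}
R = {0,1,3,4,5,6}
witness 5: tau

Answer: REACHABLE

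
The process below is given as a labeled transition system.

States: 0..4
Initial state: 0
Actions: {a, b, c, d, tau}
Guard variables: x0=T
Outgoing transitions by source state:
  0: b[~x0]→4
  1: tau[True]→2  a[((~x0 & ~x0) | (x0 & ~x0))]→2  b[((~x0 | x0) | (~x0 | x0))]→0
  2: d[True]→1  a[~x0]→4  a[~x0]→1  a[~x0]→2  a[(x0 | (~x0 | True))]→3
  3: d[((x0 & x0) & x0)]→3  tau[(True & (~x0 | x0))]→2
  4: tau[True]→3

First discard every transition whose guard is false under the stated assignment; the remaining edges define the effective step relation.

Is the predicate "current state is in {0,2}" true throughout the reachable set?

Answer: INVARIANT HOLDS

Working:
Inv-set: {0,2}
Reach set: {0}
  0: ✓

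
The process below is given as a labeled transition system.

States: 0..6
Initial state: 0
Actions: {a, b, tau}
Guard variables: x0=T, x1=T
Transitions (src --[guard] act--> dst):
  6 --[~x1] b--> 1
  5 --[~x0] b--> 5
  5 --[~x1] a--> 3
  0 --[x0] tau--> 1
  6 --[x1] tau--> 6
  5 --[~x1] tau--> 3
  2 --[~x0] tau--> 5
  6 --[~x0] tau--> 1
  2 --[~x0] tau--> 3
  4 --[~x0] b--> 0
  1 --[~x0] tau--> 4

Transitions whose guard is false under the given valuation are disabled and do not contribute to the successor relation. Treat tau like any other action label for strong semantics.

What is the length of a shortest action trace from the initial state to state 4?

Answer: UNREACHABLE

Analysis:
Layered search for 4:
  Layer 0: {0}
  Layer 1: {1}
4 never appears.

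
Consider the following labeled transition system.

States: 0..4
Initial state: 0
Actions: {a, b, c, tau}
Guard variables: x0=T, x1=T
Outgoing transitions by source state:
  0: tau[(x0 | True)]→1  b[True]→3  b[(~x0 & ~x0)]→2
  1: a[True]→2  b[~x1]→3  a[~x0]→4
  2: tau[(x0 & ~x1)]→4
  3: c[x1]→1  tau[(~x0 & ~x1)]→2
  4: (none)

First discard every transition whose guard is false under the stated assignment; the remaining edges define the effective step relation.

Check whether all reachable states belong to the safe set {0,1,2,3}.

Answer: INVARIANT HOLDS

Working:
Allowed set {0,1,2,3}
R = {0,1,2,3}
  0: safe
  1: safe
  2: safe
  3: safe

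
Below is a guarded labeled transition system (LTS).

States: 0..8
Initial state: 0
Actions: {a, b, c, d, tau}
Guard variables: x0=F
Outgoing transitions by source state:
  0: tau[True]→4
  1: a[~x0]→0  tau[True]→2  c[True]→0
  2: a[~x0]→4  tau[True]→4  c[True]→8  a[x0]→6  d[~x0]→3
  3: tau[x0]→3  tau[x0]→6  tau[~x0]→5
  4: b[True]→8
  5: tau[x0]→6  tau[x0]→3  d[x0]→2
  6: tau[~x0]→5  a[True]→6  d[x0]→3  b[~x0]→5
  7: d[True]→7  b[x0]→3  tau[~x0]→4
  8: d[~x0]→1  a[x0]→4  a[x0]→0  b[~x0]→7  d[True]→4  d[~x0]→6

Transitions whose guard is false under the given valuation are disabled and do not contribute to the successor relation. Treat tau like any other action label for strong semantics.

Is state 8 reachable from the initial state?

Answer: REACHABLE

Analysis:
After dropping false guards: 19 live edges.
L0 = {0}
L1 = {4}  now seen {0,4}
L2 = {8}  now seen {0,4,8}
L3 = {1,6,7}  now seen {0,1,4,6,7,8}
L4 = {2,5}  now seen {0,1,2,4,5,6,7,8}
L5 = {3}  now seen {0,1,2,3,4,5,6,7,8}
Reachable = {0,1,2,3,4,5,6,7,8}
trace reaching 8: tau·b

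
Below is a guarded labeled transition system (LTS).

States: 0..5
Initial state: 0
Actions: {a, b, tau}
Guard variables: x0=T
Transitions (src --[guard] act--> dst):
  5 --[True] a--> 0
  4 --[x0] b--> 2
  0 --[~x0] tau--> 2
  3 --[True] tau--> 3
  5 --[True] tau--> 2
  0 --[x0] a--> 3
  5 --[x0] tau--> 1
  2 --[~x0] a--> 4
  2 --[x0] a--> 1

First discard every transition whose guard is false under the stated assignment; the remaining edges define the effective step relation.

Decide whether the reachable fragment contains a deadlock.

Answer: DEADLOCK-FREE

Analysis:
Reach set: {0,3}
  0: a→3  [1 out]
  3: tau→3  [1 out]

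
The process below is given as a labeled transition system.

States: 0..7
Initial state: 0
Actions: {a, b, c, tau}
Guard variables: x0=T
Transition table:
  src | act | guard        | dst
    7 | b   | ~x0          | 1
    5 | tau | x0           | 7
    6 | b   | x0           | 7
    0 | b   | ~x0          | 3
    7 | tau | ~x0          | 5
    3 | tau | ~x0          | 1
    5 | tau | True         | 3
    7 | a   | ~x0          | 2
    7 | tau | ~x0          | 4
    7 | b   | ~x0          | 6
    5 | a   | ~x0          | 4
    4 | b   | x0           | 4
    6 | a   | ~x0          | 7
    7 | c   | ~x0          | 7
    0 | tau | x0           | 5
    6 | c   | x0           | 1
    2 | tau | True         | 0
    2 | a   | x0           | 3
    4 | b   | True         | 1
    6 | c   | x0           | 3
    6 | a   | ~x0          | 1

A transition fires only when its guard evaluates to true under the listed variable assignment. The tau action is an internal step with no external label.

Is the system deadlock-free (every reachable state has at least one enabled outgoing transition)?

Answer: DEADLOCK at state 3

Working:
Reach set: {0,3,5,7}
  0: tau→5  [1 out]
  3: ∅  [deadlock]
  5: tau→3  tau→7  [2 out]
  7: ∅  [deadlock]
witness 3: tau·tau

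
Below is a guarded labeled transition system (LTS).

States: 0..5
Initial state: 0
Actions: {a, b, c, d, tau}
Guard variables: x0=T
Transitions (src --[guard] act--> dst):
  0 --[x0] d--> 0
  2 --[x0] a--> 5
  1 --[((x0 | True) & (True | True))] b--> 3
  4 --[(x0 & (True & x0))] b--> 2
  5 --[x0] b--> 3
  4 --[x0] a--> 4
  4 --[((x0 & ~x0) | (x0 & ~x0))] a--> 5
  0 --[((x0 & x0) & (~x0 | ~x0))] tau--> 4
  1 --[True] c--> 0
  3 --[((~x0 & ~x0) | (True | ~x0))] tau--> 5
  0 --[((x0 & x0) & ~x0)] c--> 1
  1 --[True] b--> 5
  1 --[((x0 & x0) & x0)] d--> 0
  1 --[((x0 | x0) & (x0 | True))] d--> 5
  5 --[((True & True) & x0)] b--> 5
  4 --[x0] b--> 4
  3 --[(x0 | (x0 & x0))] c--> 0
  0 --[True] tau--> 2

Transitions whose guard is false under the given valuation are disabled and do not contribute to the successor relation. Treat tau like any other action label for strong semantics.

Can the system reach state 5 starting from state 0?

Answer: REACHABLE

Trace:
After dropping false guards: 15 live edges.
L0 = {0}
L1 = {2}  now seen {0,2}
L2 = {5}  now seen {0,2,5}
L3 = {3}  now seen {0,2,3,5}
Reach set: {0,2,3,5}
trace reaching 5: tau·a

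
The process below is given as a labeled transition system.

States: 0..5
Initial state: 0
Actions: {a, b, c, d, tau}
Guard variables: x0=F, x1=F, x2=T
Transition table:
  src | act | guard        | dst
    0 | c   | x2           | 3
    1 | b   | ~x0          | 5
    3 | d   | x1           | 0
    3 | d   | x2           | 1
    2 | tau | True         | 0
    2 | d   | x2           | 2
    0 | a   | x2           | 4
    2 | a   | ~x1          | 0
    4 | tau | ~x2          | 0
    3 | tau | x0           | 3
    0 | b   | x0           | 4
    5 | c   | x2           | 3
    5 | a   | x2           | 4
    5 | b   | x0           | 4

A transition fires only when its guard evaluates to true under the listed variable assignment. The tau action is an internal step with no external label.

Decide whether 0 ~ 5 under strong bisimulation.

Answer: BISIMILAR

Analysis:
Compute ~ classes (split until stable):
  P[0] = {{0,1,2,3,4,5}}
  P[1] = {{0,5},{1},{2},{3},{4}}
5 equivalence class(es) (converged in 2)
class of 0: {0,5}; class of 5: {0,5}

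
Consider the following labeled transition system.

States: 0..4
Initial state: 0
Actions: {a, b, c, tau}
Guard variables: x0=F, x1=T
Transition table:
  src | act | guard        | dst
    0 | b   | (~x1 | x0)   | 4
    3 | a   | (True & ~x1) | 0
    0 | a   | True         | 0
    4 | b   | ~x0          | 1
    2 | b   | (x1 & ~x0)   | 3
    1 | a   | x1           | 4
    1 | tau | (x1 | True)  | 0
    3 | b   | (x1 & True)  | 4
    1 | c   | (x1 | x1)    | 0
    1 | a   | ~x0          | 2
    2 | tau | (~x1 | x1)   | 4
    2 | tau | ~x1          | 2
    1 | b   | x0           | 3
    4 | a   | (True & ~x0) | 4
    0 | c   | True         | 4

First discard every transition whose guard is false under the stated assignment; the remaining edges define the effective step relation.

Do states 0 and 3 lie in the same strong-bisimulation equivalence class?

Compute ~ classes (split until stable):
  round 0: {{0,1,2,3,4}}
  round 1: {{0},{1},{2},{3},{4}}
Fixed point at round 2; 5 class(es).
0∈{0}, 3∈{3}

Answer: NOT BISIMILAR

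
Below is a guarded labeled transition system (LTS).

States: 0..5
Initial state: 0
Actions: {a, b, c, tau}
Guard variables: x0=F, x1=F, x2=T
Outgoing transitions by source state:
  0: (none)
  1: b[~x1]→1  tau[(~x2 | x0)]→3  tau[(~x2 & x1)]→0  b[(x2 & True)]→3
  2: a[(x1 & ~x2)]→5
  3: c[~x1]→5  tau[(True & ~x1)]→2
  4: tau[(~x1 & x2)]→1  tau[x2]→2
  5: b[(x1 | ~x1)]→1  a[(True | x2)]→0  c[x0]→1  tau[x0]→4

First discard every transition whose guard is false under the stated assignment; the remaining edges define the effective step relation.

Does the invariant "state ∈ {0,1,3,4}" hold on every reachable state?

Answer: INVARIANT HOLDS

Trace:
Inv-set: {0,1,3,4}
Reach set: {0}
  0: safe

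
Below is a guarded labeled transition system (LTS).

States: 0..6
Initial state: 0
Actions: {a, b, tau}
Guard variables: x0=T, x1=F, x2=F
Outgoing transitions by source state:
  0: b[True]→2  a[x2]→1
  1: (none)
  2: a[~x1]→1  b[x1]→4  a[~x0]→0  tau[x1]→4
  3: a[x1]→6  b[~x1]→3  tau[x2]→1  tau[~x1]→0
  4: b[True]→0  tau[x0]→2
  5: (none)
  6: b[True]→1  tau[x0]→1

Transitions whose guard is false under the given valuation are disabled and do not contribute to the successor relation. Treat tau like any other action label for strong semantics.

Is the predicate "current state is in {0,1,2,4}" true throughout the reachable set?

Safe = {0,1,2,4}
Reachable = {0,1,2}
  0: ok
  1: ok
  2: ok

Answer: INVARIANT HOLDS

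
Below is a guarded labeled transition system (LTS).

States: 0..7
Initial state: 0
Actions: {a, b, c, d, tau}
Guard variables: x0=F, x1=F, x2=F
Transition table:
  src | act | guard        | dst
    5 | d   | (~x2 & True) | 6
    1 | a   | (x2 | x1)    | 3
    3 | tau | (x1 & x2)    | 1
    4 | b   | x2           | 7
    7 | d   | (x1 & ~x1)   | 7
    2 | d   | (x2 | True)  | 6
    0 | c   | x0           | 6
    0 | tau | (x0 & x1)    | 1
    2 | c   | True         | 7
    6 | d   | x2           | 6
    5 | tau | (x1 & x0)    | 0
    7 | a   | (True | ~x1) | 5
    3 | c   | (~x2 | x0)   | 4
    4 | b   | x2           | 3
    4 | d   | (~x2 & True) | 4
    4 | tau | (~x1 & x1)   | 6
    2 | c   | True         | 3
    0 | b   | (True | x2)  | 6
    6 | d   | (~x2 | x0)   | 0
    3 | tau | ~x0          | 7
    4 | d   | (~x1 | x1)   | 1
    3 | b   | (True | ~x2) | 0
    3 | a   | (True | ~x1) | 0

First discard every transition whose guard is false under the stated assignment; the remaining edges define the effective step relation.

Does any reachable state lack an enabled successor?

R = {0,6}
  0: b→6  [deg 1]
  6: d→0  [deg 1]

Answer: DEADLOCK-FREE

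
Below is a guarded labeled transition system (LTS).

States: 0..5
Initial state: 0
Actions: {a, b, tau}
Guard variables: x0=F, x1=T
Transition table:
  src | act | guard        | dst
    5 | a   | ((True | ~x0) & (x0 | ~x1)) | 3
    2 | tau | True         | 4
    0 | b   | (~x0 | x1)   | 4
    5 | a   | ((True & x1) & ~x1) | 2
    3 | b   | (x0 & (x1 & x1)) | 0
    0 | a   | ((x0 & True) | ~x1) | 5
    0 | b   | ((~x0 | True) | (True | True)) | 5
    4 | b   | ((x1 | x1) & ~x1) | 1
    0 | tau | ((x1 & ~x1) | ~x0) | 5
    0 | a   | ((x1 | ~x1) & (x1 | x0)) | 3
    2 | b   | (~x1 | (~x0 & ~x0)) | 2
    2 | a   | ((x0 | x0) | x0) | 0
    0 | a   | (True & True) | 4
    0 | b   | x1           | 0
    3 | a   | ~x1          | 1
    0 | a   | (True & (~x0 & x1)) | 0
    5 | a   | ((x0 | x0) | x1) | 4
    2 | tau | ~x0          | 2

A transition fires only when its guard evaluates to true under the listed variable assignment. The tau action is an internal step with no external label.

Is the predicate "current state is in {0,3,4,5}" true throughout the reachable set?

Safe = {0,3,4,5}
Reachable = {0,3,4,5}
  0: safe
  3: safe
  4: safe
  5: safe

Answer: INVARIANT HOLDS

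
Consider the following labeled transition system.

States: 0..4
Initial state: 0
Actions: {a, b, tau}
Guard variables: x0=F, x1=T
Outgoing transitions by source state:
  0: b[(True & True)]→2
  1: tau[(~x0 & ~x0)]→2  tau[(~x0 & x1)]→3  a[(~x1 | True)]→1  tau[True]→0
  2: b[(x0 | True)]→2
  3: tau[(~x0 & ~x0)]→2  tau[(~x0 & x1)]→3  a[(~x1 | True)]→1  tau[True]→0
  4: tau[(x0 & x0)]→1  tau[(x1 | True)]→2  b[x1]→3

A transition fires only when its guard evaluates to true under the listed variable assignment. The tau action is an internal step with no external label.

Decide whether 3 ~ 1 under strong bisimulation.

Answer: BISIMILAR

Trace:
Bisimulation quotient by refinement:
  π0 = {{0,1,2,3,4}}
  π1 = {{0,2},{1,3},{4}}
Fixed point at round 2; 3 class(es).
3∈{1,3}, 1∈{1,3}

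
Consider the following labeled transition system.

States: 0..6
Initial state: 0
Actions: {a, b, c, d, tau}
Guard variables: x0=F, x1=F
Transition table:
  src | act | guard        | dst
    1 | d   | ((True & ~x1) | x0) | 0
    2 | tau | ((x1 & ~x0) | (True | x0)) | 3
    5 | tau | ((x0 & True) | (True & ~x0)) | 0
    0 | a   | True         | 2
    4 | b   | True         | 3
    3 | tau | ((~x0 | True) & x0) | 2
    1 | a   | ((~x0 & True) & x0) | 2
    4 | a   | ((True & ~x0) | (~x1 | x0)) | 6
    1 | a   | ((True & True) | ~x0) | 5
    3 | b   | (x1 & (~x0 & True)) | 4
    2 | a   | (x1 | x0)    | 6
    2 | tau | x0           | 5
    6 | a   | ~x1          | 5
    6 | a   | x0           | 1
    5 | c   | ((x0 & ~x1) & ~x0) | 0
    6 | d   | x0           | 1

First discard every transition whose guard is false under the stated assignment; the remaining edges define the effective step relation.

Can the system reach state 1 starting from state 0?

Answer: UNREACHABLE

Trace:
After dropping false guards: 8 live edges.
depth 0: {0}
depth 1: {2}  now seen {0,2}
depth 2: {3}  now seen {0,2,3}
Reach set: {0,2,3}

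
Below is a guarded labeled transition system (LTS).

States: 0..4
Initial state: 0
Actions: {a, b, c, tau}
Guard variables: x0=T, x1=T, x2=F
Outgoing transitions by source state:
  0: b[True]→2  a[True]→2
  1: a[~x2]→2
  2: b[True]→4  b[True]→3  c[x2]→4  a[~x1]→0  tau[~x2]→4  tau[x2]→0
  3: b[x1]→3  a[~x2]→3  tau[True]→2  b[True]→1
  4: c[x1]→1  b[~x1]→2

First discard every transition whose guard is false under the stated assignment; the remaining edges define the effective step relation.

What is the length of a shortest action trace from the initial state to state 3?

Answer: 2

Working:
Breadth-first toward 3:
  L0 = {0}
  L1 = {2}
  L2 = {3,4}
3 enters at depth 2; path a·b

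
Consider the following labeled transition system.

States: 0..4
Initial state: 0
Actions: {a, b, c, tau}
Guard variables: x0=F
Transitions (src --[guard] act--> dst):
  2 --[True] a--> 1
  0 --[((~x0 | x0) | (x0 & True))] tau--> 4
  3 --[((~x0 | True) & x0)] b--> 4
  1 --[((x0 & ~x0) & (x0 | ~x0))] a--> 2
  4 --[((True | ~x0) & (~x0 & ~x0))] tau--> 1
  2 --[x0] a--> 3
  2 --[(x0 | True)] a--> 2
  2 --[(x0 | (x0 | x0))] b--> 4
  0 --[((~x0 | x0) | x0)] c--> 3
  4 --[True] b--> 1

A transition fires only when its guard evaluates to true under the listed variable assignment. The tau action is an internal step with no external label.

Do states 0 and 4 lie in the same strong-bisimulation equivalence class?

Compute ~ classes (split until stable):
  round 0: {{0,1,2,3,4}}
  round 1: {{0},{1,3},{2},{4}}
4 equivalence class(es) (converged in 2)
0∈{0}, 4∈{4}

Answer: NOT BISIMILAR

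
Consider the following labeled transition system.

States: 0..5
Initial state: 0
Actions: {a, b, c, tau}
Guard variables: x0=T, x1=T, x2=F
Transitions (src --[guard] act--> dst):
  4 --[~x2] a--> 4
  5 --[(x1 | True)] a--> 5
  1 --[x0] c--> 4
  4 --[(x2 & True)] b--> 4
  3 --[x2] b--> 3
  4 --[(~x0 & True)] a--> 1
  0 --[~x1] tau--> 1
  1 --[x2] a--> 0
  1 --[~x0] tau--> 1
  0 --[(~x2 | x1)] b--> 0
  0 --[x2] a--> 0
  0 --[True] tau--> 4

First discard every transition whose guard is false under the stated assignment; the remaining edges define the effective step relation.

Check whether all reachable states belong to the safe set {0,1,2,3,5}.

Safe = {0,1,2,3,5}
Reach set: {0,4}
  0: ok
  4: ✗ unsafe
counterexample path to 4: tau

Answer: INVARIANT VIOLATED at state 4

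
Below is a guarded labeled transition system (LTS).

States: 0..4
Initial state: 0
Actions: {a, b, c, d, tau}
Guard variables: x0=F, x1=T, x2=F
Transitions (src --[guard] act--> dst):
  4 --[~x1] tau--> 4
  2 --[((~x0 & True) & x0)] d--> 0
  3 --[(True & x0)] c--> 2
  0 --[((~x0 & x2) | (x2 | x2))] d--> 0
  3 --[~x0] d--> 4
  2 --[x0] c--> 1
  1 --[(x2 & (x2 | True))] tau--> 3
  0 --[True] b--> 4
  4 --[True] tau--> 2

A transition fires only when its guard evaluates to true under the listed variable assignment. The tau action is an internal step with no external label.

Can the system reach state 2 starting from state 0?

Guard filter leaves 3 enabled edge(s).
L0 = {0}
L1 = {4}  total {0,4}
L2 = {2}  total {0,2,4}
Reachable = {0,2,4}
Path to 2: b·tau

Answer: REACHABLE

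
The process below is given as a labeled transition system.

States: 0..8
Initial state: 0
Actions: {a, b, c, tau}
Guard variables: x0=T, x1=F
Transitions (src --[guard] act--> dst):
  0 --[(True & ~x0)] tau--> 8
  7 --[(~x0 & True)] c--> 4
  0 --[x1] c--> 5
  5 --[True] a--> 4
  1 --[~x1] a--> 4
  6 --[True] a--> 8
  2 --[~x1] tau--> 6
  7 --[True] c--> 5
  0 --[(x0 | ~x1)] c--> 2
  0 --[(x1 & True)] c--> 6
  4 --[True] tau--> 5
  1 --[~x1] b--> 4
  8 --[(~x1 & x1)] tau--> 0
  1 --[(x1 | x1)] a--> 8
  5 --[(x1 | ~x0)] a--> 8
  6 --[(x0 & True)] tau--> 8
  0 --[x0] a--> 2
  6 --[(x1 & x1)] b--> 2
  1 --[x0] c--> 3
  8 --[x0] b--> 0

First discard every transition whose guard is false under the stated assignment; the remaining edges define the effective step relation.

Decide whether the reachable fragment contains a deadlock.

R = {0,2,6,8}
  0: a→2  c→2  [2 exit(s)]
  2: tau→6  [1 exit(s)]
  6: a→8  tau→8  [2 exit(s)]
  8: b→0  [1 exit(s)]

Answer: DEADLOCK-FREE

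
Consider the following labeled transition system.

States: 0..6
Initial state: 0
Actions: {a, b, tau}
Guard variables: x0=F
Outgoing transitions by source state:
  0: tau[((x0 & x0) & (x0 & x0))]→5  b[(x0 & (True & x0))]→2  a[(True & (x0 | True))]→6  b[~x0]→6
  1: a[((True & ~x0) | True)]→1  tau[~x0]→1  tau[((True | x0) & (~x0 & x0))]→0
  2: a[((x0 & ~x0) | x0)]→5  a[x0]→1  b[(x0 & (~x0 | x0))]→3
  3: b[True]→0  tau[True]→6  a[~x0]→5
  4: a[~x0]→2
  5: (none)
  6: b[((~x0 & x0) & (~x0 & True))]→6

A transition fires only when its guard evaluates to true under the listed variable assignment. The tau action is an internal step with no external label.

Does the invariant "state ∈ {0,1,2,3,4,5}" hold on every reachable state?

Answer: INVARIANT VIOLATED at state 6

Trace:
Inv-set: {0,1,2,3,4,5}
Reachable = {0,6}
  0: safe
  6: outside
reach 6 via a — violates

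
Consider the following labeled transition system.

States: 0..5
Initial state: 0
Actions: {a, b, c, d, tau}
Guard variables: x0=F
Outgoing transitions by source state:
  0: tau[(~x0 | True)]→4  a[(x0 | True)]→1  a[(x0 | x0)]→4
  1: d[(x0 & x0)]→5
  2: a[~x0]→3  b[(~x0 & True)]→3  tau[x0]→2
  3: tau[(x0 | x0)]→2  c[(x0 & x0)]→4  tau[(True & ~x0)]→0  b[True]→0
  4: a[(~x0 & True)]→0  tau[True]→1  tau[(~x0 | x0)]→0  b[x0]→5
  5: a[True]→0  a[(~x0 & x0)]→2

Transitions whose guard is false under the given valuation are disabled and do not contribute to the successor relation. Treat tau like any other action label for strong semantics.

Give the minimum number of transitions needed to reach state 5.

Answer: UNREACHABLE

Analysis:
BFS to 5:
  depth 0: {0}
  depth 1: {1,4}
5 never appears.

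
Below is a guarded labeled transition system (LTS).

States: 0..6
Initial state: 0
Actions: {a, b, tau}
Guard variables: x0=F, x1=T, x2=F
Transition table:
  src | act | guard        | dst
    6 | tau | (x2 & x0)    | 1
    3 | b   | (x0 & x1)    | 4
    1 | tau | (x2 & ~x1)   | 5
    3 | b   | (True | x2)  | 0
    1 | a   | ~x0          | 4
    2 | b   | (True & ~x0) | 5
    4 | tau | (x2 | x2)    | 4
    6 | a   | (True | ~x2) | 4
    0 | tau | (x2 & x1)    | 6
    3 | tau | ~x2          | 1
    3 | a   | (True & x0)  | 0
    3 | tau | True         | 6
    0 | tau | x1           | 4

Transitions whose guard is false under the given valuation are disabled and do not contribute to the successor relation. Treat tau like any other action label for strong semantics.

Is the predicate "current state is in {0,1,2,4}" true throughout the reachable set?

Answer: INVARIANT HOLDS

Trace:
Allowed set {0,1,2,4}
Reach set: {0,4}
  0: ok
  4: ok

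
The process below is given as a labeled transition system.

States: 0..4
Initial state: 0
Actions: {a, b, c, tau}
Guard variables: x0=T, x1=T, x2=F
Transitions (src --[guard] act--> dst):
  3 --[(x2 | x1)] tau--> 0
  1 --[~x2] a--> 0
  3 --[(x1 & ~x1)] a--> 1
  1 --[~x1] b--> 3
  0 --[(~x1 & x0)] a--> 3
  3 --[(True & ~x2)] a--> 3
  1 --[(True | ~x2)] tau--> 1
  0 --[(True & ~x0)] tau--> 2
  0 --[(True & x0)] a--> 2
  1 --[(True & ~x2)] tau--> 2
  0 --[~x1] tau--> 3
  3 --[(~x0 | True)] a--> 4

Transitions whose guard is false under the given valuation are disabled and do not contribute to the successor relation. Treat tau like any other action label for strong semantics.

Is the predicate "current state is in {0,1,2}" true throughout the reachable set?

Answer: INVARIANT HOLDS

Trace:
Allowed set {0,1,2}
R = {0,2}
  0: ok
  2: ok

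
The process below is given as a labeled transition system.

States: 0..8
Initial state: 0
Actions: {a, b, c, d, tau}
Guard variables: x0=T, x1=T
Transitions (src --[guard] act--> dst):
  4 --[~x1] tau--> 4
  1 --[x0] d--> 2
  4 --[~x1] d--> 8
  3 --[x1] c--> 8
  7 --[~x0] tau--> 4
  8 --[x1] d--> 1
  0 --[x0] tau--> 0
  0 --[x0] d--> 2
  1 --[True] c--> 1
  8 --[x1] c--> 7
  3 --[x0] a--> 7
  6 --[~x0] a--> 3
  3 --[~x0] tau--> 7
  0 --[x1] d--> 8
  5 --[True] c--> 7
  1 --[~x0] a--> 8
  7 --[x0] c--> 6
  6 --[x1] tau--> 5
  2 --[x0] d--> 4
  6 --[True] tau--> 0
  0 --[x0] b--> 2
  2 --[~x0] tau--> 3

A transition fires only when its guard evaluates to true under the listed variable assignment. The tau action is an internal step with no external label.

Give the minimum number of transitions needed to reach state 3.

BFS to 3:
  depth 0: {0}
  depth 1: {2,8}
  depth 2: {1,4,7}
  depth 3: {6}
  depth 4: {5}
3 never appears.

Answer: UNREACHABLE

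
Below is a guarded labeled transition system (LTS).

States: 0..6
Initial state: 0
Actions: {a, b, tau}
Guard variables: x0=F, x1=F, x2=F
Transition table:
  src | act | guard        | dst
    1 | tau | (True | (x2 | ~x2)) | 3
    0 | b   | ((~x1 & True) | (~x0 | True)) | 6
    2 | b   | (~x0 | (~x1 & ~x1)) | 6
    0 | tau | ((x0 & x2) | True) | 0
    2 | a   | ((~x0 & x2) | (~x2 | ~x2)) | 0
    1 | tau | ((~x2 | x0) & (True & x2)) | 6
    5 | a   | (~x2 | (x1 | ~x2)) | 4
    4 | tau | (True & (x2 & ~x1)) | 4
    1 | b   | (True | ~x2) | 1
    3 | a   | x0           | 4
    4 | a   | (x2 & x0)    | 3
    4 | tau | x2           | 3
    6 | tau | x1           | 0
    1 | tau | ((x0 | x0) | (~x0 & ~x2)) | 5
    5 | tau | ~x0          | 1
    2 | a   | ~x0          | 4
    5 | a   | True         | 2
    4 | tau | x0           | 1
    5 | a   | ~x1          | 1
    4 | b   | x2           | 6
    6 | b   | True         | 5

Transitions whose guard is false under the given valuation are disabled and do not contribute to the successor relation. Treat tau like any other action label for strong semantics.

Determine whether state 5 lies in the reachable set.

Answer: REACHABLE

Trace:
Guard filter leaves 13 enabled edge(s).
L0 = {0}
L1 = {6}  now seen {0,6}
L2 = {5}  now seen {0,5,6}
L3 = {1,2,4}  now seen {0,1,2,4,5,6}
L4 = {3}  now seen {0,1,2,3,4,5,6}
Reachable = {0,1,2,3,4,5,6}
trace reaching 5: b·b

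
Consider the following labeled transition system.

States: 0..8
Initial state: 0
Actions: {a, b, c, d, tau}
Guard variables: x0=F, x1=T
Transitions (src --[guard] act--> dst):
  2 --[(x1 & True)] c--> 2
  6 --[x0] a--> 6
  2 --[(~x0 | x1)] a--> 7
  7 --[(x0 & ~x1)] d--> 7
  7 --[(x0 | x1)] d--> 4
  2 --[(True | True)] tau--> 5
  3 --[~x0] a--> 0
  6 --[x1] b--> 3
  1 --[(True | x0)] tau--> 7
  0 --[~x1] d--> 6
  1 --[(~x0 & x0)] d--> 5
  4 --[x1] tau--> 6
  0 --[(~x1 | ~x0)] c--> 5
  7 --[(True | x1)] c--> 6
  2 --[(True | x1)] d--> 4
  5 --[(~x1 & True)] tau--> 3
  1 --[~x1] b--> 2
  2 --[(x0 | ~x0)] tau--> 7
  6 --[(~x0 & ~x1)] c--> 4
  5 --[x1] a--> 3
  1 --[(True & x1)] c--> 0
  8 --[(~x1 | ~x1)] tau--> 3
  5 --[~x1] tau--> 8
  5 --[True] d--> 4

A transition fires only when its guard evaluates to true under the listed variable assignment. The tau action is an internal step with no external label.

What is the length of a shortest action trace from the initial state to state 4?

Answer: 2

Trace:
Breadth-first toward 4:
  Layer 0: {0}
  Layer 1: {5}
  Layer 2: {3,4}
depth(4)=2, e.g. c·d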